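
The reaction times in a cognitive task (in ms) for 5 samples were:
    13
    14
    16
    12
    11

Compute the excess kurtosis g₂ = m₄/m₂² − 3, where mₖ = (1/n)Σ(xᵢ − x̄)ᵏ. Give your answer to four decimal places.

x̄ = 13.2000
Σ(xᵢ − x̄)² = 14.8000 ⇒ m₂ = 2.96000
Σ(xᵢ − x̄)⁴ = 87.3760 ⇒ m₄ = 17.47520
m₂² = 8.76160
g₂ = m₄/m₂² − 3 = 1.99452 − 3 ≈ -1.0055

-1.0055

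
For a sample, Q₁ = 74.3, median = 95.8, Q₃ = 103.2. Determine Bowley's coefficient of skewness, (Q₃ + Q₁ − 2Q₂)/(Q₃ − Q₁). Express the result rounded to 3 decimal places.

numerator: Q₃ + Q₁ − 2Q₂ = 103.2 + 74.3 − 2×95.8 = -14.1000
denominator: Q₃ − Q₁ = 103.2 − 74.3 = 28.9000
Bowley skewness = -14.1000 / 28.9000 ≈ -0.488

-0.488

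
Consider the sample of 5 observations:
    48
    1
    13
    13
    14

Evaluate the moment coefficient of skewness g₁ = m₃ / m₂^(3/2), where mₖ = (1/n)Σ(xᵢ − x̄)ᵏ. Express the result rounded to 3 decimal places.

x̄ = (48 + 1 + 13 + 13 + 14) / 5 = 17.8000
deviations (xᵢ − x̄): 30.2000, -16.8000, -4.8000, -4.8000, -3.8000
Σ(xᵢ − x̄)² = 1254.8000 ⇒ m₂ = 1254.8000/5 = 250.96000
Σ(xᵢ − x̄)³ = 22525.9200 ⇒ m₃ = 22525.9200/5 = 4505.18400
m₂^(3/2) = 250.96000^(1.5) = 3975.63732
g₁ = m₃ / m₂^(3/2) = 4505.18400 / 3975.63732 ≈ 1.133

1.133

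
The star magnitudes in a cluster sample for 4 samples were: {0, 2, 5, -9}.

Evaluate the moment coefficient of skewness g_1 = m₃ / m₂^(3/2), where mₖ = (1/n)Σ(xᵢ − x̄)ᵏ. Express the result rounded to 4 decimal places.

x̄ = (0 + 2 + 5 - 9) / 4 = -0.5000
deviations (xᵢ − x̄): 0.5000, 2.5000, 5.5000, -8.5000
Σ(xᵢ − x̄)² = 109.0000 ⇒ m₂ = 109.0000/4 = 27.25000
Σ(xᵢ − x̄)³ = -432.0000 ⇒ m₃ = -432.0000/4 = -108.00000
m₂^(3/2) = 27.25000^(1.5) = 142.24918
g_1 = m₃ / m₂^(3/2) = -108.00000 / 142.24918 ≈ -0.7592

-0.7592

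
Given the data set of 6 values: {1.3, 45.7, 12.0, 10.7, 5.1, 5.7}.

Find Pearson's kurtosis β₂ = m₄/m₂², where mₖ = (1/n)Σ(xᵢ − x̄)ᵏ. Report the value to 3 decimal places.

x̄ = 13.4167
Σ(xᵢ − x̄)² = 1327.1283 ⇒ m₂ = 221.18806
Σ(xᵢ − x̄)⁴ = 1116151.8487 ⇒ m₄ = 186025.30812
m₂² = 48924.15592
β₂ = m₄/m₂² = 186025.30812 / 48924.15592 ≈ 3.802

3.802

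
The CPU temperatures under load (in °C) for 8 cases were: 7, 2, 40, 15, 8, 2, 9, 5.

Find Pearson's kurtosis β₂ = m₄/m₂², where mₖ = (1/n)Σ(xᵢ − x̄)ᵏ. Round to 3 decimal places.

x̄ = 11.0000
Σ(xᵢ − x̄)² = 1084.0000 ⇒ m₂ = 135.50000
Σ(xᵢ − x̄)⁴ = 722308.0000 ⇒ m₄ = 90288.50000
m₂² = 18360.25000
β₂ = m₄/m₂² = 90288.50000 / 18360.25000 ≈ 4.918

4.918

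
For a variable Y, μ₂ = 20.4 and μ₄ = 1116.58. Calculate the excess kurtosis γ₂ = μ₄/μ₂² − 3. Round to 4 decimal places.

μ₂² = 20.4² = 416.16000
μ₄/μ₂² = 1116.58 / 416.16000 = 2.68305
γ₂ = 2.68305 − 3 ≈ -0.3169

-0.3169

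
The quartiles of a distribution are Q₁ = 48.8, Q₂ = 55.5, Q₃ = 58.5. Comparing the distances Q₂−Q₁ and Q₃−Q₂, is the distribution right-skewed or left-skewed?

left-skewed

Q₂ − Q₁ = 6.7;  Q₃ − Q₂ = 3.0
Q₂ − Q₁ > Q₃ − Q₂ ⇒ the lower half is more spread out ⇒ left-skewed.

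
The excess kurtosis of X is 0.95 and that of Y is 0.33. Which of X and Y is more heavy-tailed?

Higher excess kurtosis ⇒ heavier tails relative to the normal distribution.
0.95 vs 0.33: the larger is 0.95, so X has heavier tails.

X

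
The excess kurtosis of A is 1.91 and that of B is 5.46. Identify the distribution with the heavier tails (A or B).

B

Higher excess kurtosis ⇒ heavier tails relative to the normal distribution.
1.91 vs 5.46: the larger is 5.46, so B has heavier tails.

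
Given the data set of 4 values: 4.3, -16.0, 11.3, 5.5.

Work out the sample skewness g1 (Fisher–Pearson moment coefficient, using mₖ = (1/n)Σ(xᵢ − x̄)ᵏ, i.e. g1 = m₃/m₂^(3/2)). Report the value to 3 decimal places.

-0.920

x̄ = (4.3 - 16.0 + 11.3 + 5.5) / 4 = 1.2750
deviations (xᵢ − x̄): 3.0250, -17.2750, 10.0250, 4.2250
Σ(xᵢ − x̄)² = 425.9275 ⇒ m₂ = 425.9275/4 = 106.48187
Σ(xᵢ − x̄)³ = -4044.6844 ⇒ m₃ = -4044.6844/4 = -1011.17109
m₂^(3/2) = 106.48187^(1.5) = 1098.78706
g1 = m₃ / m₂^(3/2) = -1011.17109 / 1098.78706 ≈ -0.920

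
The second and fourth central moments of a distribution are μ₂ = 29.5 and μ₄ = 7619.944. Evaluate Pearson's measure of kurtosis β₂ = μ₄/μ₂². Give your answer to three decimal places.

8.756

μ₂² = 29.5² = 870.25000
μ₄/μ₂² = 7619.944 / 870.25000 = 8.75604
β₂ ≈ 8.756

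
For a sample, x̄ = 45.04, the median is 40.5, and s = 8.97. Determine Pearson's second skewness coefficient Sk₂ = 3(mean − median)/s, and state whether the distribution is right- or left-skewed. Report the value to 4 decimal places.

1.5184, right-skewed

Sk₂ = 3(45.04 − 40.5) / 8.97 = 3 × 4.5400 / 8.97
    = 13.6200 / 8.97 ≈ 1.5184
Sk₂ > 0 ⇒ mean > median ⇒ right-skewed (positive skew).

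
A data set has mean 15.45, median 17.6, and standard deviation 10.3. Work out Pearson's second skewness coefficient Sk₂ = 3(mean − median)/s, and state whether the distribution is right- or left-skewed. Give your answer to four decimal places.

Sk₂ = 3(15.45 − 17.6) / 10.3 = 3 × -2.1500 / 10.3
    = -6.4500 / 10.3 ≈ -0.6262
Sk₂ < 0 ⇒ mean < median ⇒ left-skewed (negative skew).

-0.6262, left-skewed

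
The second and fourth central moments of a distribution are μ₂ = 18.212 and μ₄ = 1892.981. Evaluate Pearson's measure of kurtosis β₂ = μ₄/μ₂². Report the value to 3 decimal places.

5.707

μ₂² = 18.212² = 331.67694
μ₄/μ₂² = 1892.981 / 331.67694 = 5.70730
β₂ ≈ 5.707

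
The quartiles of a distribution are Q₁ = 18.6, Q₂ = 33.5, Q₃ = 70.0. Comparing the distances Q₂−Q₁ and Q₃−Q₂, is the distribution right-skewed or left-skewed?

Q₂ − Q₁ = 14.9;  Q₃ − Q₂ = 36.5
Q₃ − Q₂ > Q₂ − Q₁ ⇒ the upper half is more spread out ⇒ right-skewed.

right-skewed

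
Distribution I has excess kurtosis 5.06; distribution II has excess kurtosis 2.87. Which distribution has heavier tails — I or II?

Higher excess kurtosis ⇒ heavier tails relative to the normal distribution.
5.06 vs 2.87: the larger is 5.06, so I has heavier tails.

I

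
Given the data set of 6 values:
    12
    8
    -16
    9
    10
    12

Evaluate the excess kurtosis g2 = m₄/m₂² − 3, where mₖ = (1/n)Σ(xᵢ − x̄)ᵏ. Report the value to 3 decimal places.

1.044

x̄ = 5.8333
Σ(xᵢ − x̄)² = 584.8333 ⇒ m₂ = 97.47222
Σ(xᵢ − x̄)⁴ = 230553.8194 ⇒ m₄ = 38425.63657
m₂² = 9500.83410
g2 = m₄/m₂² − 3 = 4.04445 − 3 ≈ 1.044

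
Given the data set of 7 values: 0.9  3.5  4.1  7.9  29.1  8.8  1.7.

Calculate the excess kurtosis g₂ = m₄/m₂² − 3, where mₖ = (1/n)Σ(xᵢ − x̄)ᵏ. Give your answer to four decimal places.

x̄ = 8.0000
Σ(xᵢ − x̄)² = 571.4200 ⇒ m₂ = 81.63143
Σ(xᵢ − x̄)⁴ = 202970.2246 ⇒ m₄ = 28995.74637
m₂² = 6663.69013
g₂ = m₄/m₂² − 3 = 4.35130 − 3 ≈ 1.3513

1.3513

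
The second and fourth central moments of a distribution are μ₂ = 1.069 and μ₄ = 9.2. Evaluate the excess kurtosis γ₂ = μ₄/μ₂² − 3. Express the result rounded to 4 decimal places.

μ₂² = 1.069² = 1.14276
μ₄/μ₂² = 9.2 / 1.14276 = 8.05068
γ₂ = 8.05068 − 3 ≈ 5.0507

5.0507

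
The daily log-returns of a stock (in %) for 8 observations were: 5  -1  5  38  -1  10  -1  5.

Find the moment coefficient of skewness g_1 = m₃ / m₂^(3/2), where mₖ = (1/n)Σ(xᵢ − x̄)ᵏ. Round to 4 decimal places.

1.8680

x̄ = (5 - 1 + 5 + 38 - 1 + 10 - 1 + 5) / 8 = 7.5000
deviations (xᵢ − x̄): -2.5000, -8.5000, -2.5000, 30.5000, -8.5000, 2.5000, -8.5000, -2.5000
Σ(xᵢ − x̄)² = 1172.0000 ⇒ m₂ = 1172.0000/8 = 146.50000
Σ(xᵢ − x̄)³ = 26499.0000 ⇒ m₃ = 26499.0000/8 = 3312.37500
m₂^(3/2) = 146.50000^(1.5) = 1773.19475
g_1 = m₃ / m₂^(3/2) = 3312.37500 / 1773.19475 ≈ 1.8680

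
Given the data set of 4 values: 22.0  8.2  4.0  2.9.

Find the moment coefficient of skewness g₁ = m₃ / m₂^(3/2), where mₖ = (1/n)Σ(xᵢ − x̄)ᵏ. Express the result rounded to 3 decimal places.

0.939

x̄ = (22.0 + 8.2 + 4.0 + 2.9) / 4 = 9.2750
deviations (xᵢ − x̄): 12.7250, -1.0750, -5.2750, -6.3750
Σ(xᵢ − x̄)² = 231.5475 ⇒ m₂ = 231.5475/4 = 57.88688
Σ(xᵢ − x̄)³ = 1653.3971 ⇒ m₃ = 1653.3971/4 = 413.34928
m₂^(3/2) = 57.88688^(1.5) = 440.42317
g₁ = m₃ / m₂^(3/2) = 413.34928 / 440.42317 ≈ 0.939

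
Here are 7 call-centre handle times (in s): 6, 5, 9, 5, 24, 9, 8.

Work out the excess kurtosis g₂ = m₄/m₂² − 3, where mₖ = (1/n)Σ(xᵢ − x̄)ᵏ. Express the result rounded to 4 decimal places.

1.5601

x̄ = 9.4286
Σ(xᵢ − x̄)² = 265.7143 ⇒ m₂ = 37.95918
Σ(xᵢ − x̄)⁴ = 45994.2507 ⇒ m₄ = 6570.60725
m₂² = 1440.89963
g₂ = m₄/m₂² − 3 = 4.56007 − 3 ≈ 1.5601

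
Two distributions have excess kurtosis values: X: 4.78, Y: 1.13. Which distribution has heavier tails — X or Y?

Higher excess kurtosis ⇒ heavier tails relative to the normal distribution.
4.78 vs 1.13: the larger is 4.78, so X has heavier tails.

X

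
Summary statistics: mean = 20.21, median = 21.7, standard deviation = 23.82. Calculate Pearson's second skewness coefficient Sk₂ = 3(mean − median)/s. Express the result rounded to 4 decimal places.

Sk₂ = 3(20.21 − 21.7) / 23.82 = 3 × -1.4900 / 23.82
    = -4.4700 / 23.82 ≈ -0.1877

-0.1877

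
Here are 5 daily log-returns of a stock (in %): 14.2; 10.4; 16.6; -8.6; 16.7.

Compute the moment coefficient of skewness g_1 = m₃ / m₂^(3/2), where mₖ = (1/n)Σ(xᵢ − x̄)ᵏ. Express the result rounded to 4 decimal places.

x̄ = (14.2 + 10.4 + 16.6 - 8.6 + 16.7) / 5 = 9.8600
deviations (xᵢ − x̄): 4.3400, 0.5400, 6.7400, -18.4600, 6.8400
Σ(xᵢ − x̄)² = 452.1120 ⇒ m₂ = 452.1120/5 = 90.42240
Σ(xᵢ − x̄)³ = -5582.5442 ⇒ m₃ = -5582.5442/5 = -1116.50885
m₂^(3/2) = 90.42240^(1.5) = 859.83287
g_1 = m₃ / m₂^(3/2) = -1116.50885 / 859.83287 ≈ -1.2985

-1.2985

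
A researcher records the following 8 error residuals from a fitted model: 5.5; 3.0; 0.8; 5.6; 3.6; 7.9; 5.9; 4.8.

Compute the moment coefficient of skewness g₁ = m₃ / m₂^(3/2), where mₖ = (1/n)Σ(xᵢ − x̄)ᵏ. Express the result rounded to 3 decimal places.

-0.364

x̄ = (5.5 + 3.0 + 0.8 + 5.6 + 3.6 + 7.9 + 5.9 + 4.8) / 8 = 4.6375
deviations (xᵢ − x̄): 0.8625, -1.6375, -3.8375, 0.9625, -1.0375, 3.2625, 1.2625, 0.1625
Σ(xᵢ − x̄)² = 32.4188 ⇒ m₂ = 32.4188/8 = 4.05234
Σ(xᵢ − x̄)³ = -23.7445 ⇒ m₃ = -23.7445/8 = -2.96807
m₂^(3/2) = 4.05234^(1.5) = 8.15754
g₁ = m₃ / m₂^(3/2) = -2.96807 / 8.15754 ≈ -0.364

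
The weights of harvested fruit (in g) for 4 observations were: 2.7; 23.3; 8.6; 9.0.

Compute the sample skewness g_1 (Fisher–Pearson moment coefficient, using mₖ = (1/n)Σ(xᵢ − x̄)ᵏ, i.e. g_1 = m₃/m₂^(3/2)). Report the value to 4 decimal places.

0.7667

x̄ = (2.7 + 23.3 + 8.6 + 9.0) / 4 = 10.9000
deviations (xᵢ − x̄): -8.2000, 12.4000, -2.3000, -1.9000
Σ(xᵢ − x̄)² = 229.9000 ⇒ m₂ = 229.9000/4 = 57.47500
Σ(xᵢ − x̄)³ = 1336.2300 ⇒ m₃ = 1336.2300/4 = 334.05750
m₂^(3/2) = 57.47500^(1.5) = 435.73101
g_1 = m₃ / m₂^(3/2) = 334.05750 / 435.73101 ≈ 0.7667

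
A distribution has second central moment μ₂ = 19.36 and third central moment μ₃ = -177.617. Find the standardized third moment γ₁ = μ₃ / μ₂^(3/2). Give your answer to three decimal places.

σ = √μ₂ = √19.36 = 4.40000
σ³ = μ₂^(3/2) = 85.18400
γ₁ = μ₃/σ³ = -177.617 / 85.18400 ≈ -2.085

-2.085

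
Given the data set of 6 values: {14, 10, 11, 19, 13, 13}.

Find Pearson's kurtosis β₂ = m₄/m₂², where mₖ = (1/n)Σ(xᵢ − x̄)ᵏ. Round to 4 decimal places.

x̄ = 13.3333
Σ(xᵢ − x̄)² = 49.3333 ⇒ m₂ = 8.22222
Σ(xᵢ − x̄)⁴ = 1184.4444 ⇒ m₄ = 197.40741
m₂² = 67.60494
β₂ = m₄/m₂² = 197.40741 / 67.60494 ≈ 2.9200

2.9200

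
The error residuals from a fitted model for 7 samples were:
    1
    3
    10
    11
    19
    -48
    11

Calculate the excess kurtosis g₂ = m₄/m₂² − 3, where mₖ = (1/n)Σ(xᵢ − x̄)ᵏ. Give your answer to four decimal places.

x̄ = 1.0000
Σ(xᵢ − x̄)² = 3010.0000 ⇒ m₂ = 430.00000
Σ(xᵢ − x̄)⁴ = 5896354.0000 ⇒ m₄ = 842336.28571
m₂² = 184900.00000
g₂ = m₄/m₂² − 3 = 4.55563 − 3 ≈ 1.5556

1.5556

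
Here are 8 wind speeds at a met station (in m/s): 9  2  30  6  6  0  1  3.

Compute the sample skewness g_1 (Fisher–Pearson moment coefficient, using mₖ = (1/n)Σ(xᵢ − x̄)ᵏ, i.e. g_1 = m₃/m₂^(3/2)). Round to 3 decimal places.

1.861

x̄ = (9 + 2 + 30 + 6 + 6 + 0 + 1 + 3) / 8 = 7.1250
deviations (xᵢ − x̄): 1.8750, -5.1250, 22.8750, -1.1250, -1.1250, -7.1250, -6.1250, -4.1250
Σ(xᵢ − x̄)² = 660.8750 ⇒ m₂ = 660.8750/8 = 82.60938
Σ(xᵢ − x̄)³ = 11177.1563 ⇒ m₃ = 11177.1563/8 = 1397.14453
m₂^(3/2) = 82.60938^(1.5) = 750.83413
g_1 = m₃ / m₂^(3/2) = 1397.14453 / 750.83413 ≈ 1.861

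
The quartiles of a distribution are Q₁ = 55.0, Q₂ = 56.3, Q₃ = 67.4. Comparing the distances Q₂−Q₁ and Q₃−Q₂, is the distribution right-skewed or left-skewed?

Q₂ − Q₁ = 1.3;  Q₃ − Q₂ = 11.1
Q₃ − Q₂ > Q₂ − Q₁ ⇒ the upper half is more spread out ⇒ right-skewed.

right-skewed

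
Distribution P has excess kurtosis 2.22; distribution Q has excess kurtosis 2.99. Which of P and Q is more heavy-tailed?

Q

Higher excess kurtosis ⇒ heavier tails relative to the normal distribution.
2.22 vs 2.99: the larger is 2.99, so Q has heavier tails.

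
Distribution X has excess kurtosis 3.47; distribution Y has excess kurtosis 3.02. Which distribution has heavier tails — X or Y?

X

Higher excess kurtosis ⇒ heavier tails relative to the normal distribution.
3.47 vs 3.02: the larger is 3.47, so X has heavier tails.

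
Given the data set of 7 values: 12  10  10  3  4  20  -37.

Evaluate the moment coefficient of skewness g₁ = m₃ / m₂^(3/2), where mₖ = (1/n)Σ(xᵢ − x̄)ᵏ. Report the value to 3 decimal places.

x̄ = (12 + 10 + 10 + 3 + 4 + 20 - 37) / 7 = 3.1429
deviations (xᵢ − x̄): 8.8571, 6.8571, 6.8571, -0.1429, 0.8571, 16.8571, -40.1429
Σ(xᵢ − x̄)² = 2068.8571 ⇒ m₂ = 2068.8571/7 = 295.55102
Σ(xᵢ − x̄)³ = -58557.6735 ⇒ m₃ = -58557.6735/7 = -8365.38192
m₂^(3/2) = 295.55102^(1.5) = 5080.99415
g₁ = m₃ / m₂^(3/2) = -8365.38192 / 5080.99415 ≈ -1.646

-1.646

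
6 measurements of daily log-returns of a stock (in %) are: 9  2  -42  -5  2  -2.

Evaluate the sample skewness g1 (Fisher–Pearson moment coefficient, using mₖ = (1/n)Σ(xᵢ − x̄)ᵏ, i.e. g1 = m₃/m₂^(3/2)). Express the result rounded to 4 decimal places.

-1.5198

x̄ = (9 + 2 - 42 - 5 + 2 - 2) / 6 = -6.0000
deviations (xᵢ − x̄): 15.0000, 8.0000, -36.0000, 1.0000, 8.0000, 4.0000
Σ(xᵢ − x̄)² = 1666.0000 ⇒ m₂ = 1666.0000/6 = 277.66667
Σ(xᵢ − x̄)³ = -42192.0000 ⇒ m₃ = -42192.0000/6 = -7032.00000
m₂^(3/2) = 277.66667^(1.5) = 4626.85213
g1 = m₃ / m₂^(3/2) = -7032.00000 / 4626.85213 ≈ -1.5198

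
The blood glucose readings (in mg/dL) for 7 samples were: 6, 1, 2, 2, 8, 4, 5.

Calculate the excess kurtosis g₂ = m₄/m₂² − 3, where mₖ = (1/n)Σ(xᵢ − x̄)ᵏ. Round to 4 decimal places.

x̄ = 4.0000
Σ(xᵢ − x̄)² = 38.0000 ⇒ m₂ = 5.42857
Σ(xᵢ − x̄)⁴ = 386.0000 ⇒ m₄ = 55.14286
m₂² = 29.46939
g₂ = m₄/m₂² − 3 = 1.87119 − 3 ≈ -1.1288

-1.1288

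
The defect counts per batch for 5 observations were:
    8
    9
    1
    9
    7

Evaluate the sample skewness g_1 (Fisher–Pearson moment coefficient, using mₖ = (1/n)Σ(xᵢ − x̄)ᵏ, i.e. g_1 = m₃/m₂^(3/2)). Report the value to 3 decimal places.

-1.283

x̄ = (8 + 9 + 1 + 9 + 7) / 5 = 6.8000
deviations (xᵢ − x̄): 1.2000, 2.2000, -5.8000, 2.2000, 0.2000
Σ(xᵢ − x̄)² = 44.8000 ⇒ m₂ = 44.8000/5 = 8.96000
Σ(xᵢ − x̄)³ = -172.0800 ⇒ m₃ = -172.0800/5 = -34.41600
m₂^(3/2) = 8.96000^(1.5) = 26.82020
g_1 = m₃ / m₂^(3/2) = -34.41600 / 26.82020 ≈ -1.283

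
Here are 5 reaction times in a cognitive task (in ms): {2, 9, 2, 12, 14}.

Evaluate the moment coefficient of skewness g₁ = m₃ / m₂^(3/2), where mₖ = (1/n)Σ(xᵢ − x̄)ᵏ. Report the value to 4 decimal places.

-0.1220

x̄ = (2 + 9 + 2 + 12 + 14) / 5 = 7.8000
deviations (xᵢ − x̄): -5.8000, 1.2000, -5.8000, 4.2000, 6.2000
Σ(xᵢ − x̄)² = 124.8000 ⇒ m₂ = 124.8000/5 = 24.96000
Σ(xᵢ − x̄)³ = -76.0800 ⇒ m₃ = -76.0800/5 = -15.21600
m₂^(3/2) = 24.96000^(1.5) = 124.70012
g₁ = m₃ / m₂^(3/2) = -15.21600 / 124.70012 ≈ -0.1220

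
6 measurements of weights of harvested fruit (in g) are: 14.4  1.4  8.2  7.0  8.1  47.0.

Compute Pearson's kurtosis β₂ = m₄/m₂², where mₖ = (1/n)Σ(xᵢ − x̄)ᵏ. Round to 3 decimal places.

3.771

x̄ = 14.3500
Σ(xᵢ − x̄)² = 1364.6350 ⇒ m₂ = 227.43917
Σ(xᵢ − x̄)⁴ = 1170402.9499 ⇒ m₄ = 195067.15832
m₂² = 51728.57453
β₂ = m₄/m₂² = 195067.15832 / 51728.57453 ≈ 3.771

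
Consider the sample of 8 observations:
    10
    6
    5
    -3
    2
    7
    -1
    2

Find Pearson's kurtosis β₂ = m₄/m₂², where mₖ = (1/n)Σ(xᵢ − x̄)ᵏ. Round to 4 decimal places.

1.9808

x̄ = 3.5000
Σ(xᵢ − x̄)² = 130.0000 ⇒ m₂ = 16.25000
Σ(xᵢ − x̄)⁴ = 4184.5000 ⇒ m₄ = 523.06250
m₂² = 264.06250
β₂ = m₄/m₂² = 523.06250 / 264.06250 ≈ 1.9808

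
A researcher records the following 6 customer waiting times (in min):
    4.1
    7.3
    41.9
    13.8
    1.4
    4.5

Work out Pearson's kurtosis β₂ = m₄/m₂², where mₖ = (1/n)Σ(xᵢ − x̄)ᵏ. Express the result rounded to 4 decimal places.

3.6431

x̄ = 12.1667
Σ(xᵢ − x̄)² = 1150.1933 ⇒ m₂ = 191.69889
Σ(xᵢ − x̄)⁴ = 803276.5801 ⇒ m₄ = 133879.43002
m₂² = 36748.46400
β₂ = m₄/m₂² = 133879.43002 / 36748.46400 ≈ 3.6431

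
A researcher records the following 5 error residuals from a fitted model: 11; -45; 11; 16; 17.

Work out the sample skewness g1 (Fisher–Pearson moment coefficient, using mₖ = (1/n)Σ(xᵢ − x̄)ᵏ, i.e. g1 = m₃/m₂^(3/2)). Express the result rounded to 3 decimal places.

x̄ = (11 - 45 + 11 + 16 + 17) / 5 = 2.0000
deviations (xᵢ − x̄): 9.0000, -47.0000, 9.0000, 14.0000, 15.0000
Σ(xᵢ − x̄)² = 2792.0000 ⇒ m₂ = 2792.0000/5 = 558.40000
Σ(xᵢ − x̄)³ = -96246.0000 ⇒ m₃ = -96246.0000/5 = -19249.20000
m₂^(3/2) = 558.40000^(1.5) = 13195.26493
g1 = m₃ / m₂^(3/2) = -19249.20000 / 13195.26493 ≈ -1.459

-1.459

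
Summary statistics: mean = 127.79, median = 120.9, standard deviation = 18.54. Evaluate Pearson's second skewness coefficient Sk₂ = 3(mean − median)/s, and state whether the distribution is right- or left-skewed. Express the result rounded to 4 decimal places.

1.1149, right-skewed

Sk₂ = 3(127.79 − 120.9) / 18.54 = 3 × 6.8900 / 18.54
    = 20.6700 / 18.54 ≈ 1.1149
Sk₂ > 0 ⇒ mean > median ⇒ right-skewed (positive skew).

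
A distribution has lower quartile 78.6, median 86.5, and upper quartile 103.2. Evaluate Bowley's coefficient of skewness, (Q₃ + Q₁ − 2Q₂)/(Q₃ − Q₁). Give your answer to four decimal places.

0.3577

numerator: Q₃ + Q₁ − 2Q₂ = 103.2 + 78.6 − 2×86.5 = 8.8000
denominator: Q₃ − Q₁ = 103.2 − 78.6 = 24.6000
Bowley skewness = 8.8000 / 24.6000 ≈ 0.3577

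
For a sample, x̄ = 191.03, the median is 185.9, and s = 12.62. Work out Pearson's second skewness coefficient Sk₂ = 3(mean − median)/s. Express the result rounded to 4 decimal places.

Sk₂ = 3(191.03 − 185.9) / 12.62 = 3 × 5.1300 / 12.62
    = 15.3900 / 12.62 ≈ 1.2195

1.2195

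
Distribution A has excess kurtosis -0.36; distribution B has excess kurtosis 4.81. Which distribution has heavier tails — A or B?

Higher excess kurtosis ⇒ heavier tails relative to the normal distribution.
-0.36 vs 4.81: the larger is 4.81, so B has heavier tails. (B is leptokurtic — heavier-than-normal tails; the other is platykurtic.)

B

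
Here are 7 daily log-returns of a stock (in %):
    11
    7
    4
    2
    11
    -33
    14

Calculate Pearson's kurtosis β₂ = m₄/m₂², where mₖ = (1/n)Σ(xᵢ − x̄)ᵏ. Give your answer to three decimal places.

x̄ = 2.2857
Σ(xᵢ − x̄)² = 1559.4286 ⇒ m₂ = 222.77551
Σ(xᵢ − x̄)⁴ = 1581094.7988 ⇒ m₄ = 225870.68555
m₂² = 49628.92795
β₂ = m₄/m₂² = 225870.68555 / 49628.92795 ≈ 4.551

4.551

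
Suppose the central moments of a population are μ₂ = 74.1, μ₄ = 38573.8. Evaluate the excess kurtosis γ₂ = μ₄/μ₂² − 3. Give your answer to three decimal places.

4.025

μ₂² = 74.1² = 5490.81000
μ₄/μ₂² = 38573.8 / 5490.81000 = 7.02516
γ₂ = 7.02516 − 3 ≈ 4.025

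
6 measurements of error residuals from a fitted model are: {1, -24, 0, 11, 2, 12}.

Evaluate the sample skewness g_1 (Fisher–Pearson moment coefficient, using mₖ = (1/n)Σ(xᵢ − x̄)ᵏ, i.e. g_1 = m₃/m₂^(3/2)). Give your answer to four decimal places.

x̄ = (1 - 24 + 0 + 11 + 2 + 12) / 6 = 0.3333
deviations (xᵢ − x̄): 0.6667, -24.3333, -0.3333, 10.6667, 1.6667, 11.6667
Σ(xᵢ − x̄)² = 845.3333 ⇒ m₂ = 845.3333/6 = 140.88889
Σ(xᵢ − x̄)³ = -11601.5556 ⇒ m₃ = -11601.5556/6 = -1933.59259
m₂^(3/2) = 140.88889^(1.5) = 1672.30357
g_1 = m₃ / m₂^(3/2) = -1933.59259 / 1672.30357 ≈ -1.1562

-1.1562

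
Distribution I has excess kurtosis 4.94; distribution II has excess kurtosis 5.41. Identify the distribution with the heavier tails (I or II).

Higher excess kurtosis ⇒ heavier tails relative to the normal distribution.
4.94 vs 5.41: the larger is 5.41, so II has heavier tails.

II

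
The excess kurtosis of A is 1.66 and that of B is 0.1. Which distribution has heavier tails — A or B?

A

Higher excess kurtosis ⇒ heavier tails relative to the normal distribution.
1.66 vs 0.1: the larger is 1.66, so A has heavier tails.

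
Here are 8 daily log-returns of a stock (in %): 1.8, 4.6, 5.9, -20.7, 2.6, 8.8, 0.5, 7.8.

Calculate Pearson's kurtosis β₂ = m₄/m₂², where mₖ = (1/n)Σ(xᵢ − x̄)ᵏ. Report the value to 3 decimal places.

5.132

x̄ = 1.4125
Σ(xᵢ − x̄)² = 617.0288 ⇒ m₂ = 77.12859
Σ(xᵢ − x̄)⁴ = 244239.0380 ⇒ m₄ = 30529.87975
m₂² = 5948.81997
β₂ = m₄/m₂² = 30529.87975 / 5948.81997 ≈ 5.132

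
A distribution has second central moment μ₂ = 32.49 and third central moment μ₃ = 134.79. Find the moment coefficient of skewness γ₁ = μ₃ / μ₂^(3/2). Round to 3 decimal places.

0.728

σ = √μ₂ = √32.49 = 5.70000
σ³ = μ₂^(3/2) = 185.19300
γ₁ = μ₃/σ³ = 134.79 / 185.19300 ≈ 0.728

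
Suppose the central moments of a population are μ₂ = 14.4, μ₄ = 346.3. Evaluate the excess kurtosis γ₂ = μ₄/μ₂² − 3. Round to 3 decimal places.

μ₂² = 14.4² = 207.36000
μ₄/μ₂² = 346.3 / 207.36000 = 1.67004
γ₂ = 1.67004 − 3 ≈ -1.330

-1.330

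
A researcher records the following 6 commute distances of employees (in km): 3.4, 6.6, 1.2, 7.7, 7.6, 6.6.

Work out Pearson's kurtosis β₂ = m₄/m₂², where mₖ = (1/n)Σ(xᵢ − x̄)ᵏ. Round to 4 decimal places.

x̄ = 5.5167
Σ(xᵢ − x̄)² = 34.5683 ⇒ m₂ = 5.76139
Σ(xᵢ − x̄)⁴ = 411.6008 ⇒ m₄ = 68.60014
m₂² = 33.19360
β₂ = m₄/m₂² = 68.60014 / 33.19360 ≈ 2.0667

2.0667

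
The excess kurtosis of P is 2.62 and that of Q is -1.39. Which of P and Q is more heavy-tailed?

P

Higher excess kurtosis ⇒ heavier tails relative to the normal distribution.
2.62 vs -1.39: the larger is 2.62, so P has heavier tails. (P is leptokurtic — heavier-than-normal tails; the other is platykurtic.)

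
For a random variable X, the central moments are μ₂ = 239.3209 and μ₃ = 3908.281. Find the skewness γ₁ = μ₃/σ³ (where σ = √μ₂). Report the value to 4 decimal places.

1.0556

σ = √μ₂ = √239.3209 = 15.47000
σ³ = μ₂^(3/2) = 3702.29432
γ₁ = μ₃/σ³ = 3908.281 / 3702.29432 ≈ 1.0556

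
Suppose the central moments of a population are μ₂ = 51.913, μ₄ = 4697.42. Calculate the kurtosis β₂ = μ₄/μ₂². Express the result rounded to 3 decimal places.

μ₂² = 51.913² = 2694.95957
μ₄/μ₂² = 4697.42 / 2694.95957 = 1.74304
β₂ ≈ 1.743

1.743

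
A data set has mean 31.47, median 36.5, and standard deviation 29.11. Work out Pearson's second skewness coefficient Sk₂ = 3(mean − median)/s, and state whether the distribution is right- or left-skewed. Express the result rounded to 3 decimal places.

Sk₂ = 3(31.47 − 36.5) / 29.11 = 3 × -5.0300 / 29.11
    = -15.0900 / 29.11 ≈ -0.518
Sk₂ < 0 ⇒ mean < median ⇒ left-skewed (negative skew).

-0.518, left-skewed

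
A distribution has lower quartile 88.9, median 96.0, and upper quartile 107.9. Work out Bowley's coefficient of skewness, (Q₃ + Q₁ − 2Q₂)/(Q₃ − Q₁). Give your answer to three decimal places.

0.253

numerator: Q₃ + Q₁ − 2Q₂ = 107.9 + 88.9 − 2×96.0 = 4.8000
denominator: Q₃ − Q₁ = 107.9 − 88.9 = 19.0000
Bowley skewness = 4.8000 / 19.0000 ≈ 0.253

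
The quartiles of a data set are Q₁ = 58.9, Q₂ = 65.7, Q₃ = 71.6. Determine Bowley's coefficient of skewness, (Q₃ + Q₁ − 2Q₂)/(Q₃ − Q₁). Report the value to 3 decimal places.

-0.071

numerator: Q₃ + Q₁ − 2Q₂ = 71.6 + 58.9 − 2×65.7 = -0.9000
denominator: Q₃ − Q₁ = 71.6 − 58.9 = 12.7000
Bowley skewness = -0.9000 / 12.7000 ≈ -0.071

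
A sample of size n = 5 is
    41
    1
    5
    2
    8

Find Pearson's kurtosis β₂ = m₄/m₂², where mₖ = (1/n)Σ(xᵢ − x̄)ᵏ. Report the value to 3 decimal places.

3.116

x̄ = 11.4000
Σ(xᵢ − x̄)² = 1125.2000 ⇒ m₂ = 225.04000
Σ(xᵢ − x̄)⁴ = 788973.7760 ⇒ m₄ = 157794.75520
m₂² = 50643.00160
β₂ = m₄/m₂² = 157794.75520 / 50643.00160 ≈ 3.116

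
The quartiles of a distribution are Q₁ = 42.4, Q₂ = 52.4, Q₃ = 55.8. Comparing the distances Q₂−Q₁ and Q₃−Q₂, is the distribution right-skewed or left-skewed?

left-skewed

Q₂ − Q₁ = 10.0;  Q₃ − Q₂ = 3.4
Q₂ − Q₁ > Q₃ − Q₂ ⇒ the lower half is more spread out ⇒ left-skewed.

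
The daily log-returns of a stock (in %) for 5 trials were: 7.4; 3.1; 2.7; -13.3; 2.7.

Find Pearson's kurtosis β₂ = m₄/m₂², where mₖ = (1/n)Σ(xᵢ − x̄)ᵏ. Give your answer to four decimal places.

2.9961

x̄ = 0.5200
Σ(xᵢ − x̄)² = 254.4880 ⇒ m₂ = 50.89760
Σ(xᵢ − x̄)⁴ = 38808.1206 ⇒ m₄ = 7761.62411
m₂² = 2590.56569
β₂ = m₄/m₂² = 7761.62411 / 2590.56569 ≈ 2.9961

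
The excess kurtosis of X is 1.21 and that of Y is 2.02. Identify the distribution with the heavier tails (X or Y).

Higher excess kurtosis ⇒ heavier tails relative to the normal distribution.
1.21 vs 2.02: the larger is 2.02, so Y has heavier tails.

Y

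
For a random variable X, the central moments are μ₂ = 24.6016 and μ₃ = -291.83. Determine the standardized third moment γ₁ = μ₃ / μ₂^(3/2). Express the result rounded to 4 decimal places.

-2.3916

σ = √μ₂ = √24.6016 = 4.96000
σ³ = μ₂^(3/2) = 122.02394
γ₁ = μ₃/σ³ = -291.83 / 122.02394 ≈ -2.3916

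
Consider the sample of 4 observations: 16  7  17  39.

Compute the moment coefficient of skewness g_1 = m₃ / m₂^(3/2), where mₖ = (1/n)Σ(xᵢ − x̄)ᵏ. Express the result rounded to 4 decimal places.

0.7634

x̄ = (16 + 7 + 17 + 39) / 4 = 19.7500
deviations (xᵢ − x̄): -3.7500, -12.7500, -2.7500, 19.2500
Σ(xᵢ − x̄)² = 554.7500 ⇒ m₂ = 554.7500/4 = 138.68750
Σ(xᵢ − x̄)³ = 4987.1250 ⇒ m₃ = 4987.1250/4 = 1246.78125
m₂^(3/2) = 138.68750^(1.5) = 1633.26246
g_1 = m₃ / m₂^(3/2) = 1246.78125 / 1633.26246 ≈ 0.7634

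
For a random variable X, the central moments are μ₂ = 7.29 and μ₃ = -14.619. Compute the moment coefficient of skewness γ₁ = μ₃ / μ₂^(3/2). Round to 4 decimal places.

σ = √μ₂ = √7.29 = 2.70000
σ³ = μ₂^(3/2) = 19.68300
γ₁ = μ₃/σ³ = -14.619 / 19.68300 ≈ -0.7427

-0.7427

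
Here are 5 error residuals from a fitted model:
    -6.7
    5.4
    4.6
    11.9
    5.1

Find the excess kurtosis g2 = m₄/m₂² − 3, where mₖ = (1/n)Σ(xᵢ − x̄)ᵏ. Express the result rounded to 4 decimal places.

-0.3598

x̄ = 4.0600
Σ(xᵢ − x̄)² = 180.4120 ⇒ m₂ = 36.08240
Σ(xᵢ − x̄)⁴ = 17186.9517 ⇒ m₄ = 3437.39034
m₂² = 1301.93959
g2 = m₄/m₂² − 3 = 2.64021 − 3 ≈ -0.3598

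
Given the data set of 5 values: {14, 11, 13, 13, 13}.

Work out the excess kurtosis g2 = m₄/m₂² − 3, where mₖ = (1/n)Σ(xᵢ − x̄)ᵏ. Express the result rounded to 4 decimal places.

x̄ = 12.8000
Σ(xᵢ − x̄)² = 4.8000 ⇒ m₂ = 0.96000
Σ(xᵢ − x̄)⁴ = 12.5760 ⇒ m₄ = 2.51520
m₂² = 0.92160
g2 = m₄/m₂² − 3 = 2.72917 − 3 ≈ -0.2708

-0.2708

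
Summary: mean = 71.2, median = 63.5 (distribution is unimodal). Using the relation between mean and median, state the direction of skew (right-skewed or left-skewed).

mean − median = 71.2 − 63.5 = 7.7
mean > median ⇒ the longer tail is on the right ⇒ right-skewed (positively skewed).

right-skewed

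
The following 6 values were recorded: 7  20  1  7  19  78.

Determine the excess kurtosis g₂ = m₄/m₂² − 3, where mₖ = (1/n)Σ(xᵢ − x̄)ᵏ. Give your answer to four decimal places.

x̄ = 22.0000
Σ(xᵢ − x̄)² = 4040.0000 ⇒ m₂ = 673.33333
Σ(xᵢ − x̄)⁴ = 10130324.0000 ⇒ m₄ = 1688387.33333
m₂² = 453377.77778
g₂ = m₄/m₂² − 3 = 3.72402 − 3 ≈ 0.7240

0.7240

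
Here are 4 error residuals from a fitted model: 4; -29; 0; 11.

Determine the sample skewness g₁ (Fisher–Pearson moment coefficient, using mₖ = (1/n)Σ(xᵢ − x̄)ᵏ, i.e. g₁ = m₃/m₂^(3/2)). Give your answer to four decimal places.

x̄ = (4 - 29 + 0 + 11) / 4 = -3.5000
deviations (xᵢ − x̄): 7.5000, -25.5000, 3.5000, 14.5000
Σ(xᵢ − x̄)² = 929.0000 ⇒ m₂ = 929.0000/4 = 232.25000
Σ(xᵢ − x̄)³ = -13068.0000 ⇒ m₃ = -13068.0000/4 = -3267.00000
m₂^(3/2) = 232.25000^(1.5) = 3539.43209
g₁ = m₃ / m₂^(3/2) = -3267.00000 / 3539.43209 ≈ -0.9230

-0.9230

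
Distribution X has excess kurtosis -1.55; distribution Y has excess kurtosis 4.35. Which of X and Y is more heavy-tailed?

Higher excess kurtosis ⇒ heavier tails relative to the normal distribution.
-1.55 vs 4.35: the larger is 4.35, so Y has heavier tails. (Y is leptokurtic — heavier-than-normal tails; the other is platykurtic.)

Y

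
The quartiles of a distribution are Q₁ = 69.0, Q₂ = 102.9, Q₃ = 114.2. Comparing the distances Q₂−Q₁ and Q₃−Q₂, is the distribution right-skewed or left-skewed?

Q₂ − Q₁ = 33.9;  Q₃ − Q₂ = 11.3
Q₂ − Q₁ > Q₃ − Q₂ ⇒ the lower half is more spread out ⇒ left-skewed.

left-skewed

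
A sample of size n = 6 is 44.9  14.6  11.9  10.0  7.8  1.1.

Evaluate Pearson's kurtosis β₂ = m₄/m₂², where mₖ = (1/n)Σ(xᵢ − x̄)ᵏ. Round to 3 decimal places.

3.637

x̄ = 15.0500
Σ(xᵢ − x̄)² = 1173.8150 ⇒ m₂ = 195.63583
Σ(xᵢ − x̄)⁴ = 835302.9194 ⇒ m₄ = 139217.15324
m₂² = 38273.37928
β₂ = m₄/m₂² = 139217.15324 / 38273.37928 ≈ 3.637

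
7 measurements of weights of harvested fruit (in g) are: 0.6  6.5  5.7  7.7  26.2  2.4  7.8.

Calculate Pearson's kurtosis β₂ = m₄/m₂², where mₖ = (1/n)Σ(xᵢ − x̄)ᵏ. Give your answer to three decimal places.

4.303

x̄ = 8.1286
Σ(xᵢ − x̄)² = 424.9143 ⇒ m₂ = 60.70204
Σ(xᵢ − x̄)⁴ = 110983.5737 ⇒ m₄ = 15854.79625
m₂² = 3684.73776
β₂ = m₄/m₂² = 15854.79625 / 3684.73776 ≈ 4.303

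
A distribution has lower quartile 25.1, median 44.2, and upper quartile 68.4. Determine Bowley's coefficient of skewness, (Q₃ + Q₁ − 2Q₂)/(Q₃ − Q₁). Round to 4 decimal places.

numerator: Q₃ + Q₁ − 2Q₂ = 68.4 + 25.1 − 2×44.2 = 5.1000
denominator: Q₃ − Q₁ = 68.4 − 25.1 = 43.3000
Bowley skewness = 5.1000 / 43.3000 ≈ 0.1178

0.1178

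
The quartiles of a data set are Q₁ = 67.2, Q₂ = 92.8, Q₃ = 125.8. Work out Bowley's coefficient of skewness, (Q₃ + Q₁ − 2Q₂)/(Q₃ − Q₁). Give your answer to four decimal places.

numerator: Q₃ + Q₁ − 2Q₂ = 125.8 + 67.2 − 2×92.8 = 7.4000
denominator: Q₃ − Q₁ = 125.8 − 67.2 = 58.6000
Bowley skewness = 7.4000 / 58.6000 ≈ 0.1263

0.1263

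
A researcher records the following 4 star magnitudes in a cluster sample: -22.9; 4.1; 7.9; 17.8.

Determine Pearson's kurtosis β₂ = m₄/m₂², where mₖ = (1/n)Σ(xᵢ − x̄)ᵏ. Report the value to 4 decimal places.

2.1125

x̄ = 1.7250
Σ(xᵢ − x̄)² = 908.5675 ⇒ m₂ = 227.14188
Σ(xᵢ − x̄)⁴ = 435968.8183 ⇒ m₄ = 108992.20458
m₂² = 51593.43138
β₂ = m₄/m₂² = 108992.20458 / 51593.43138 ≈ 2.1125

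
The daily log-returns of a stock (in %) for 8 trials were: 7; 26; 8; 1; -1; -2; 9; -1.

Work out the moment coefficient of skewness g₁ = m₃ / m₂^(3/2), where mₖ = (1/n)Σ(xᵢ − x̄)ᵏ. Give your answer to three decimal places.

x̄ = (7 + 26 + 8 + 1 - 1 - 2 + 9 - 1) / 8 = 5.8750
deviations (xᵢ − x̄): 1.1250, 20.1250, 2.1250, -4.8750, -6.8750, -7.8750, 3.1250, -6.8750
Σ(xᵢ − x̄)² = 600.8750 ⇒ m₂ = 600.8750/8 = 75.10938
Σ(xᵢ − x̄)³ = 6938.3438 ⇒ m₃ = 6938.3438/8 = 867.29297
m₂^(3/2) = 75.10938^(1.5) = 650.94039
g₁ = m₃ / m₂^(3/2) = 867.29297 / 650.94039 ≈ 1.332

1.332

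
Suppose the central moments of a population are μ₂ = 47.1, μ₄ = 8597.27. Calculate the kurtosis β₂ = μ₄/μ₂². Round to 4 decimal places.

3.8754

μ₂² = 47.1² = 2218.41000
μ₄/μ₂² = 8597.27 / 2218.41000 = 3.87542
β₂ ≈ 3.8754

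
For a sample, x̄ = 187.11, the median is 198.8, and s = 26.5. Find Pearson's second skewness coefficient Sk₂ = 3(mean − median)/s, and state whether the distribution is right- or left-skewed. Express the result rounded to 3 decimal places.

-1.323, left-skewed

Sk₂ = 3(187.11 − 198.8) / 26.5 = 3 × -11.6900 / 26.5
    = -35.0700 / 26.5 ≈ -1.323
Sk₂ < 0 ⇒ mean < median ⇒ left-skewed (negative skew).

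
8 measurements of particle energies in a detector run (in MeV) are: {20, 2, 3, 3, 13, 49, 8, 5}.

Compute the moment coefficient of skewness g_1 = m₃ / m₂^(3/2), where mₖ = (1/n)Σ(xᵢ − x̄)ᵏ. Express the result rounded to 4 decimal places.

x̄ = (20 + 2 + 3 + 3 + 13 + 49 + 8 + 5) / 8 = 12.8750
deviations (xᵢ − x̄): 7.1250, -10.8750, -9.8750, -9.8750, 0.1250, 36.1250, -4.8750, -7.8750
Σ(xᵢ − x̄)² = 1754.8750 ⇒ m₂ = 1754.8750/8 = 219.35938
Σ(xᵢ − x̄)³ = 43689.0938 ⇒ m₃ = 43689.0938/8 = 5461.13672
m₂^(3/2) = 219.35938^(1.5) = 3248.88471
g_1 = m₃ / m₂^(3/2) = 5461.13672 / 3248.88471 ≈ 1.6809

1.6809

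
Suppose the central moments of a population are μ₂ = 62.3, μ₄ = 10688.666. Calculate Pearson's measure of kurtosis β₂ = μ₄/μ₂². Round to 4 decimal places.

2.7539

μ₂² = 62.3² = 3881.29000
μ₄/μ₂² = 10688.666 / 3881.29000 = 2.75390
β₂ ≈ 2.7539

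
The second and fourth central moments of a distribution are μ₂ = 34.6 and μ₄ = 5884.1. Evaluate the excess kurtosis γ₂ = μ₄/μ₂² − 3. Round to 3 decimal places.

μ₂² = 34.6² = 1197.16000
μ₄/μ₂² = 5884.1 / 1197.16000 = 4.91505
γ₂ = 4.91505 − 3 ≈ 1.915

1.915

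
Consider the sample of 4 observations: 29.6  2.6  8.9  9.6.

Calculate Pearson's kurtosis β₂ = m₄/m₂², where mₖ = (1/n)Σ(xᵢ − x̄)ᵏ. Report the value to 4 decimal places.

x̄ = 12.6750
Σ(xᵢ − x̄)² = 411.6675 ⇒ m₂ = 102.91688
Σ(xᵢ − x̄)⁴ = 92652.7062 ⇒ m₄ = 23163.17654
m₂² = 10591.88316
β₂ = m₄/m₂² = 23163.17654 / 10591.88316 ≈ 2.1869

2.1869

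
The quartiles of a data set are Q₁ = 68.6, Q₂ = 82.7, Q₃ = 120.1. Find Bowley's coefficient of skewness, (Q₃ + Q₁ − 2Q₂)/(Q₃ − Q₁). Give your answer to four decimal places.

0.4524

numerator: Q₃ + Q₁ − 2Q₂ = 120.1 + 68.6 − 2×82.7 = 23.3000
denominator: Q₃ − Q₁ = 120.1 − 68.6 = 51.5000
Bowley skewness = 23.3000 / 51.5000 ≈ 0.4524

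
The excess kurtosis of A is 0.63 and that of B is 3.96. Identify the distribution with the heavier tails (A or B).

B

Higher excess kurtosis ⇒ heavier tails relative to the normal distribution.
0.63 vs 3.96: the larger is 3.96, so B has heavier tails.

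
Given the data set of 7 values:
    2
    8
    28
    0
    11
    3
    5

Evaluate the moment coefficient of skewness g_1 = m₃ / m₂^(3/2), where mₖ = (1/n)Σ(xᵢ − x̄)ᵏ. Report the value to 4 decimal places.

1.4463

x̄ = (2 + 8 + 28 + 0 + 11 + 3 + 5) / 7 = 8.1429
deviations (xᵢ − x̄): -6.1429, -0.1429, 19.8571, -8.1429, 2.8571, -5.1429, -3.1429
Σ(xᵢ − x̄)² = 542.8571 ⇒ m₂ = 542.8571/7 = 77.55102
Σ(xᵢ − x̄)³ = 6914.3265 ⇒ m₃ = 6914.3265/7 = 987.76093
m₂^(3/2) = 77.55102^(1.5) = 682.93799
g_1 = m₃ / m₂^(3/2) = 987.76093 / 682.93799 ≈ 1.4463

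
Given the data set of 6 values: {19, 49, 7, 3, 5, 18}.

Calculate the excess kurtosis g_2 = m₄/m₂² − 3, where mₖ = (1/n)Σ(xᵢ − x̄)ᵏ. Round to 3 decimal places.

0.160

x̄ = 16.8333
Σ(xᵢ − x̄)² = 1468.8333 ⇒ m₂ = 244.80556
Σ(xᵢ − x̄)⁴ = 1136193.1528 ⇒ m₄ = 189365.52546
m₂² = 59929.76003
g_2 = m₄/m₂² − 3 = 3.15979 − 3 ≈ 0.160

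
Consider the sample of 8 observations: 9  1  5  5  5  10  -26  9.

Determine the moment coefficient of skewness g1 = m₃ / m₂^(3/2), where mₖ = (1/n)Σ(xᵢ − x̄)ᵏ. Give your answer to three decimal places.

x̄ = (9 + 1 + 5 + 5 + 5 + 10 - 26 + 9) / 8 = 2.2500
deviations (xᵢ − x̄): 6.7500, -1.2500, 2.7500, 2.7500, 2.7500, 7.7500, -28.2500, 6.7500
Σ(xᵢ − x̄)² = 973.5000 ⇒ m₂ = 973.5000/8 = 121.68750
Σ(xᵢ − x̄)³ = -21404.2500 ⇒ m₃ = -21404.2500/8 = -2675.53125
m₂^(3/2) = 121.68750^(1.5) = 1342.35985
g1 = m₃ / m₂^(3/2) = -2675.53125 / 1342.35985 ≈ -1.993

-1.993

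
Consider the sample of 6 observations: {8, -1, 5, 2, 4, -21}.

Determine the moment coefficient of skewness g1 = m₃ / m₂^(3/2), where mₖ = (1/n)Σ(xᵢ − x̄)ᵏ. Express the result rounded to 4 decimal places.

-1.4696

x̄ = (8 - 1 + 5 + 2 + 4 - 21) / 6 = -0.5000
deviations (xᵢ − x̄): 8.5000, -0.5000, 5.5000, 2.5000, 4.5000, -20.5000
Σ(xᵢ − x̄)² = 549.5000 ⇒ m₂ = 549.5000/6 = 91.58333
Σ(xᵢ − x̄)³ = -7728.0000 ⇒ m₃ = -7728.0000/6 = -1288.00000
m₂^(3/2) = 91.58333^(1.5) = 876.44500
g1 = m₃ / m₂^(3/2) = -1288.00000 / 876.44500 ≈ -1.4696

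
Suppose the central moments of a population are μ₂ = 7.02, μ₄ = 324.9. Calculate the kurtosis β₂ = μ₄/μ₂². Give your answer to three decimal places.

6.593

μ₂² = 7.02² = 49.28040
μ₄/μ₂² = 324.9 / 49.28040 = 6.59288
β₂ ≈ 6.593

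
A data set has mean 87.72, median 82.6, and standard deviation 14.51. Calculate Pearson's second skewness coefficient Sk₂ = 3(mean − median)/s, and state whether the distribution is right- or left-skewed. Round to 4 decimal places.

Sk₂ = 3(87.72 − 82.6) / 14.51 = 3 × 5.1200 / 14.51
    = 15.3600 / 14.51 ≈ 1.0586
Sk₂ > 0 ⇒ mean > median ⇒ right-skewed (positive skew).

1.0586, right-skewed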